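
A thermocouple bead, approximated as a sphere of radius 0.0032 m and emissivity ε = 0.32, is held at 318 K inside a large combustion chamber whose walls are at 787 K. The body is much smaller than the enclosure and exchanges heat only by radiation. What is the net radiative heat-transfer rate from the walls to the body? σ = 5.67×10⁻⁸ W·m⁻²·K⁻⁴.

P_net ≈ 0.872 W

For a small grey body in a large enclosure: P_net = εσA(T_body⁴ − T_wall⁴).
A = 4πr² = 1.287×10⁻⁴ m²; T_body⁴ − T_wall⁴ = 1.023×10¹⁰ − 3.836×10¹¹ = -3.734×10¹¹ K⁴.
|P_net| = 0.32·5.67×10⁻⁸·1.287×10⁻⁴·3.734×10¹¹.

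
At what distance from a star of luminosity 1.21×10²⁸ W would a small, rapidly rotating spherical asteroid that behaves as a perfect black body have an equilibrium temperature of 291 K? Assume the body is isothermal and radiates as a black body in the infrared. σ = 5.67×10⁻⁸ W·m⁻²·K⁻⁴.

For an isothermal black-emitting sphere, (1−a)S·πr² = σ·4πr²·T⁴ ⇒ S = 4σT⁴/(1−a).
S = 4·5.67×10⁻⁸·(291)⁴/1.00 = 1626 W/m².
Flux falls as S = L/(4πd²), so d = √(L/(4πS)) = √(1.21×10²⁸/(4π·1626)).

d ≈ 7.69×10¹¹ m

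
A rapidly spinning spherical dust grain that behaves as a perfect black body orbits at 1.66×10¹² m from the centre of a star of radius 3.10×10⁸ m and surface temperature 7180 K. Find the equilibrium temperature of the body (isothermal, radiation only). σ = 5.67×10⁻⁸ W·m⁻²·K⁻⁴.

T ≈ 69.4 K

The star's surface emits σT_*⁴; at distance d the flux is S = σT_*⁴(R_*/d)².
S = 5.67×10⁻⁸·(7180)⁴·(3.10×10⁸/1.66×10¹²)² = 5.255 W/m².
For an isothermal sphere T⁴ = (1−a)S/(4σ) = 2.317×10⁷ K⁴.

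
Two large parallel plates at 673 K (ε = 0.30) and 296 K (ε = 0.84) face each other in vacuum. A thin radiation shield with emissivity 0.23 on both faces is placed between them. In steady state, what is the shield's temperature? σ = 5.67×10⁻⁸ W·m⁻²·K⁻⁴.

In steady state the net flux on the hot side equals that on the cold side.
σ(T₁⁴−T_s⁴)/D₁ = σ(T_s⁴−T₂⁴)/D₂, with D₁ = 1/ε₁+1/ε_s−1 = 6.681, D₂ = 1/ε_s+1/ε₂−1 = 4.538.
Solve for T_s⁴: T_s⁴ = (D₂·T₁⁴ + D₁·T₂⁴)/(D₁+D₂) = 8.755×10¹⁰ K⁴.

T_s ≈ 544 K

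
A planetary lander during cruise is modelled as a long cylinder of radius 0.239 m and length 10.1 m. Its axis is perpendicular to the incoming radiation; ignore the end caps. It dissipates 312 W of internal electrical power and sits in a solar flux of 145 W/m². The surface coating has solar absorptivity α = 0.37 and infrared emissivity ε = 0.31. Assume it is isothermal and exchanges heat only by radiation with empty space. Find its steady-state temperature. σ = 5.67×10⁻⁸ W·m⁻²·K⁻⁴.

T ≈ 215 K

At steady state, absorbed solar power + internal power = radiated power.
Absorbed: α·S·A_cross = 0.37·145·4.828 = 259.0 W (cross-section 2rL).
Total input = 259.0 + 312 = 571.0 W.
Radiated: εσ·A_surf·T⁴ with A_surf = 2πrL = 15.17 m².
T⁴ = 571.0/(0.31·5.67×10⁻⁸·15.17) = 2.142×10⁹ K⁴.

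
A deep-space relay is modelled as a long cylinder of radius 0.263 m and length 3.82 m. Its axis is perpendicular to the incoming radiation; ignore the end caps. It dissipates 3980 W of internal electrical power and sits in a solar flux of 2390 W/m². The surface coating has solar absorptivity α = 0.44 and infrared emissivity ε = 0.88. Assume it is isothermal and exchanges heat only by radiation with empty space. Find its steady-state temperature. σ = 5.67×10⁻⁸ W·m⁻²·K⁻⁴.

At steady state, absorbed solar power + internal power = radiated power.
Absorbed: α·S·A_cross = 0.44·2390·2.009 = 2113 W (cross-section 2rL).
Total input = 2113 + 3980 = 6093 W.
Radiated: εσ·A_surf·T⁴ with A_surf = 2πrL = 6.312 m².
T⁴ = 6093/(0.88·5.67×10⁻⁸·6.312) = 1.934×10¹⁰ K⁴.

T ≈ 373 K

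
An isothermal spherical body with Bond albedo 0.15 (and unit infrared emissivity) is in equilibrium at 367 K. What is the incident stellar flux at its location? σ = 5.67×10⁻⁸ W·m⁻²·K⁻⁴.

S ≈ 4840 W/m²

(1−a)S·πr² = σ·4πr²·T⁴ ⇒ S = 4σT⁴/(1−a).
S = 4·5.67×10⁻⁸·1.814×10¹⁰/0.850.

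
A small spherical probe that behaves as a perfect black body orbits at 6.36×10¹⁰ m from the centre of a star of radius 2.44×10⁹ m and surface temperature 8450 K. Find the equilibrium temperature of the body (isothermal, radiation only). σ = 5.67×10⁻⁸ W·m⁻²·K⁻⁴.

The star's surface emits σT_*⁴; at distance d the flux is S = σT_*⁴(R_*/d)².
S = 5.67×10⁻⁸·(8450)⁴·(2.44×10⁹/6.36×10¹⁰)² = 4.255×10⁵ W/m².
For an isothermal sphere T⁴ = (1−a)S/(4σ) = 1.876×10¹² K⁴.

T ≈ 1170 K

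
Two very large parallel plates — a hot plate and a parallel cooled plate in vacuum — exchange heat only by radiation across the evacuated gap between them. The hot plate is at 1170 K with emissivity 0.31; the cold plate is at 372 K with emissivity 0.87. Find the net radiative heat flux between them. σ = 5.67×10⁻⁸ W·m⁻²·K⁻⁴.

q ≈ 31200 W/m²

For two infinite grey parallel plates, q = σ(T₁⁴ − T₂⁴)/(1/ε₁ + 1/ε₂ − 1).
T₁⁴ − T₂⁴ = 1.874×10¹² − 1.915×10¹⁰ = 1.855×10¹² K⁴.
1/ε₁ + 1/ε₂ − 1 = 3.226 + 1.149 − 1 = 3.375.
q = 5.67×10⁻⁸ × 1.855×10¹² / 3.375.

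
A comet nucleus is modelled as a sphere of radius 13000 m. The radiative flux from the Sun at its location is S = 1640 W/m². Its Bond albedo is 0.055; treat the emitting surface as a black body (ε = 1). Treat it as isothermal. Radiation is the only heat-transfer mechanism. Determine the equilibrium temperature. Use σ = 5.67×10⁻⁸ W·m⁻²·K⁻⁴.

T ≈ 288 K

At equilibrium, absorbed power = emitted power.
Absorbing cross-section = πr² = 5.309×10⁸ m²; emitting surface = 4πr² = 2.124×10⁹ m² (ratio 4).
(1−a)S·A_cross = εσ·A_surf·T⁴  ⇒  T⁴ = (1−a)S/(4σ).
T⁴ = 0.945·1640/(4·5.67×10⁻⁸) = 6.833×10⁹ K⁴.
T = (6.833×10⁹)^(1/4).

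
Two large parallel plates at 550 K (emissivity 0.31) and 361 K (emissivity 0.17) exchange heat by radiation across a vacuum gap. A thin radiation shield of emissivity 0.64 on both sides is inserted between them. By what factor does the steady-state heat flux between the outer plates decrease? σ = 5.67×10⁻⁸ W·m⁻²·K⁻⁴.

factor ≈ 1.26

Without shield: q₀ = σΔ(T⁴)/(1/ε₁+1/ε₂−1) with denominator 8.108.
With shield the two gaps are in series; the resistances add: (1/ε₁+1/ε_s−1)+(1/ε_s+1/ε₂−1) = 3.788+6.445 = 10.23.
Heat-flux ratio q₀/q = 10.23/8.108.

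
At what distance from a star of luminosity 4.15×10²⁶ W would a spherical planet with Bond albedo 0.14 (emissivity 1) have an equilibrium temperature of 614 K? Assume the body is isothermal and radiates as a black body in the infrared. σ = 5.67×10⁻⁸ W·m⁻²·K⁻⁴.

For an isothermal black-emitting sphere, (1−a)S·πr² = σ·4πr²·T⁴ ⇒ S = 4σT⁴/(1−a).
S = 4·5.67×10⁻⁸·(614)⁴/0.860 = 37480 W/m².
Flux falls as S = L/(4πd²), so d = √(L/(4πS)) = √(4.15×10²⁶/(4π·37480)).

d ≈ 2.97×10¹⁰ m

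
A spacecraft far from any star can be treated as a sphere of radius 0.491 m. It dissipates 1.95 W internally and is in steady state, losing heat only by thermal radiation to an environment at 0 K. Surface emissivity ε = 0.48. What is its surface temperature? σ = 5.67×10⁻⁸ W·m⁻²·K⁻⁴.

Steady state: internal power = radiated power, P = εσA T⁴.
Radiating area A = 4πr² = 3.030 m².
T⁴ = P/(εσA) = 1.95/(0.48·5.67×10⁻⁸·3.030) = 2.365×10⁷ K⁴.
T = (2.365×10⁷)^(1/4).

T ≈ 69.7 K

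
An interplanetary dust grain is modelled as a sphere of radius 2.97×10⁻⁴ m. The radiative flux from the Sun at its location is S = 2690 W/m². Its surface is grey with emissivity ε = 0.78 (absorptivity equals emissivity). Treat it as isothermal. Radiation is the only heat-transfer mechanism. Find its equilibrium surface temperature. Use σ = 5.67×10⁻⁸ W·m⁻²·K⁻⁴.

T ≈ 330 K

At equilibrium, absorbed power = emitted power.
Absorbing cross-section = πr² = 2.771×10⁻⁷ m²; emitting surface = 4πr² = 1.108×10⁻⁶ m² (ratio 4).
εS·A_cross = εσ·A_surf·T⁴  ⇒  T⁴ = S/(4σ)   (ε cancels).
T⁴ = 2690/(4·5.67×10⁻⁸) = 1.186×10¹⁰ K⁴.
T = (1.186×10¹⁰)^(1/4).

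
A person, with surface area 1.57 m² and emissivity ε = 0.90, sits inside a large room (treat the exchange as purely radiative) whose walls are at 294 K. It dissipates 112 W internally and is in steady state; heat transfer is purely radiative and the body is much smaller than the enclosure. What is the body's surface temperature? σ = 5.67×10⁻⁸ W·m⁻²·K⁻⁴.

For a small grey body in a large enclosure, net radiated power = εσA(T⁴ − T_w⁴).
Steady state: P = εσA(T⁴ − T_w⁴) with A = 1.57 m².
T⁴ = P/(εσA) + T_w⁴ = 112/(0.90·5.67×10⁻⁸·1.570) + (294)⁴
    = 1.398×10⁹ + 7.471×10⁹ = 8.869×10⁹ K⁴.

T ≈ 307 K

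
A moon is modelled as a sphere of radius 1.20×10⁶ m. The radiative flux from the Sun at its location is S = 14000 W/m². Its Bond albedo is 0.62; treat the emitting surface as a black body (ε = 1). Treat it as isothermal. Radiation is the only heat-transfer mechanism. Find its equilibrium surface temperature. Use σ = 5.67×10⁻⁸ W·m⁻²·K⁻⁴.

At equilibrium, absorbed power = emitted power.
Absorbing cross-section = πr² = 4.524×10¹² m²; emitting surface = 4πr² = 1.810×10¹³ m² (ratio 4).
(1−a)S·A_cross = εσ·A_surf·T⁴  ⇒  T⁴ = (1−a)S/(4σ).
T⁴ = 0.380·14000/(4·5.67×10⁻⁸) = 2.346×10¹⁰ K⁴.
T = (2.346×10¹⁰)^(1/4).

T ≈ 391 K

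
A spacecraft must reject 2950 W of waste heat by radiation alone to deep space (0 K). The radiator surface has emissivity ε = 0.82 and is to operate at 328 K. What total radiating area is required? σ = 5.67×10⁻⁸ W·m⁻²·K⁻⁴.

A ≈ 5.48 m²

P = εσA T⁴ ⇒ A = P/(εσT⁴).
T⁴ = 1.157×10¹⁰ K⁴.
A = 2950/(0.82 × 5.67×10⁻⁸ × 1.157×10¹⁰).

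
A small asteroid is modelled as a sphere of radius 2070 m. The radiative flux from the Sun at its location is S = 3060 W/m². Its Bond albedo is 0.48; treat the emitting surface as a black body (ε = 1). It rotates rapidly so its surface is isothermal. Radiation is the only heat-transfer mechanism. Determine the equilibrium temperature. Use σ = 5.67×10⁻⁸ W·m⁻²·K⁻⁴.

At equilibrium, absorbed power = emitted power.
Absorbing cross-section = πr² = 1.346×10⁷ m²; emitting surface = 4πr² = 5.385×10⁷ m² (ratio 4).
(1−a)S·A_cross = εσ·A_surf·T⁴  ⇒  T⁴ = (1−a)S/(4σ).
T⁴ = 0.520·3060/(4·5.67×10⁻⁸) = 7.016×10⁹ K⁴.
T = (7.016×10⁹)^(1/4).

T ≈ 289 K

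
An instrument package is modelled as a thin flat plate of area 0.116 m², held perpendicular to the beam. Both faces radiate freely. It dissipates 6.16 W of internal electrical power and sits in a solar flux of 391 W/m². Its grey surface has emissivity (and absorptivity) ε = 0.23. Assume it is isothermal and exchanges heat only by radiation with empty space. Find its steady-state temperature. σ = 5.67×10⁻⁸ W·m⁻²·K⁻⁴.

T ≈ 272 K

At steady state, absorbed solar power + internal power = radiated power.
Absorbed: α·S·A_cross = 0.23·391·0.1160 = 10.43 W (cross-section A).
Total input = 10.43 + 6.16 = 16.59 W.
Radiated: εσ·A_surf·T⁴ with A_surf = 2A = 0.2320 m².
T⁴ = 16.59/(0.23·5.67×10⁻⁸·0.2320) = 5.484×10⁹ K⁴.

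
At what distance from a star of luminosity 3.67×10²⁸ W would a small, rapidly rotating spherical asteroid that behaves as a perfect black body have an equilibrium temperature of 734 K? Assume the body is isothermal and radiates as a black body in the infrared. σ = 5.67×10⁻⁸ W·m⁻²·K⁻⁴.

d ≈ 2.11×10¹¹ m

For an isothermal black-emitting sphere, (1−a)S·πr² = σ·4πr²·T⁴ ⇒ S = 4σT⁴/(1−a).
S = 4·5.67×10⁻⁸·(734)⁴/1.00 = 65830 W/m².
Flux falls as S = L/(4πd²), so d = √(L/(4πS)) = √(3.67×10²⁸/(4π·65830)).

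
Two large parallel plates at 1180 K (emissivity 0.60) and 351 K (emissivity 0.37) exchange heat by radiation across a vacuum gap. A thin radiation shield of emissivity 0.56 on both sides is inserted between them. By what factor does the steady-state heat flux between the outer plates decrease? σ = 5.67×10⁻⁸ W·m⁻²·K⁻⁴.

factor ≈ 1.76

Without shield: q₀ = σΔ(T⁴)/(1/ε₁+1/ε₂−1) with denominator 3.369.
With shield the two gaps are in series; the resistances add: (1/ε₁+1/ε_s−1)+(1/ε_s+1/ε₂−1) = 2.452+3.488 = 5.941.
Heat-flux ratio q₀/q = 5.941/3.369.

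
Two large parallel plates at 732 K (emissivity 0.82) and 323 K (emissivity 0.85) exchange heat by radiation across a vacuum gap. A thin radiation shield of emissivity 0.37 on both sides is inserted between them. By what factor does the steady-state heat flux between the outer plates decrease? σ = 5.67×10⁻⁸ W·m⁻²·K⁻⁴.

factor ≈ 4.16

Without shield: q₀ = σΔ(T⁴)/(1/ε₁+1/ε₂−1) with denominator 1.396.
With shield the two gaps are in series; the resistances add: (1/ε₁+1/ε_s−1)+(1/ε_s+1/ε₂−1) = 2.922+2.879 = 5.801.
Heat-flux ratio q₀/q = 5.801/1.396.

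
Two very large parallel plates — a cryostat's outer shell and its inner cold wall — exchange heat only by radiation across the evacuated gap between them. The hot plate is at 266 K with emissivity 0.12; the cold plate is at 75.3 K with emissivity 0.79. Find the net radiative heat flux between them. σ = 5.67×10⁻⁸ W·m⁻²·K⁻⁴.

q ≈ 32.8 W/m²

For two infinite grey parallel plates, q = σ(T₁⁴ − T₂⁴)/(1/ε₁ + 1/ε₂ − 1).
T₁⁴ − T₂⁴ = 5.006×10⁹ − 3.215×10⁷ = 4.974×10⁹ K⁴.
1/ε₁ + 1/ε₂ − 1 = 8.333 + 1.266 − 1 = 8.599.
q = 5.67×10⁻⁸ × 4.974×10⁹ / 8.599.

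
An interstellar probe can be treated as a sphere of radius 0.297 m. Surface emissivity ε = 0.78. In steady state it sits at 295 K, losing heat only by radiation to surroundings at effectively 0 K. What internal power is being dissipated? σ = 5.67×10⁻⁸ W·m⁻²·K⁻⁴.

P ≈ 371 W

Steady state: P = εσA T⁴.
A = 4πr² = 1.108 m²; T⁴ = (295)⁴ = 7.573×10⁹ K⁴.
P = 0.78 × 5.67×10⁻⁸ × 1.108 × 7.573×10⁹.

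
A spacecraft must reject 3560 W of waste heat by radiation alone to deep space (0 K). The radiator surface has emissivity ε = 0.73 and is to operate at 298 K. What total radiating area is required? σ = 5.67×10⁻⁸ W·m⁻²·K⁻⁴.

P = εσA T⁴ ⇒ A = P/(εσT⁴).
T⁴ = 7.886×10⁹ K⁴.
A = 3560/(0.73 × 5.67×10⁻⁸ × 7.886×10⁹).

A ≈ 10.9 m²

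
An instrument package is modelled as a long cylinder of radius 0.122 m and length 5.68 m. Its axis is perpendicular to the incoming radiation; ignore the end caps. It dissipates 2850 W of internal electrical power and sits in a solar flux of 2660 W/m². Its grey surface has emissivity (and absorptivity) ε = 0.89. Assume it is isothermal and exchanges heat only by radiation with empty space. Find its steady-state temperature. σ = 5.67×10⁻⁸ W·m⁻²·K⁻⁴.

At steady state, absorbed solar power + internal power = radiated power.
Absorbed: α·S·A_cross = 0.89·2660·1.386 = 3281 W (cross-section 2rL).
Total input = 3281 + 2850 = 6131 W.
Radiated: εσ·A_surf·T⁴ with A_surf = 2πrL = 4.354 m².
T⁴ = 6131/(0.89·5.67×10⁻⁸·4.354) = 2.790×10¹⁰ K⁴.

T ≈ 409 K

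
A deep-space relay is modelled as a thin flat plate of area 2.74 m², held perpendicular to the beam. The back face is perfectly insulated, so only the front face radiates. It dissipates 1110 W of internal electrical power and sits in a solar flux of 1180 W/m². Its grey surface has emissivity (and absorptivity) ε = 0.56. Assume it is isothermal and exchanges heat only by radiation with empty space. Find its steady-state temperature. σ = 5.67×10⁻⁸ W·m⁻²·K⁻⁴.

T ≈ 428 K

At steady state, absorbed solar power + internal power = radiated power.
Absorbed: α·S·A_cross = 0.56·1180·2.740 = 1811 W (cross-section A).
Total input = 1811 + 1110 = 2921 W.
Radiated: εσ·A_surf·T⁴ with A_surf = A = 2.740 m².
T⁴ = 2921/(0.56·5.67×10⁻⁸·2.740) = 3.357×10¹⁰ K⁴.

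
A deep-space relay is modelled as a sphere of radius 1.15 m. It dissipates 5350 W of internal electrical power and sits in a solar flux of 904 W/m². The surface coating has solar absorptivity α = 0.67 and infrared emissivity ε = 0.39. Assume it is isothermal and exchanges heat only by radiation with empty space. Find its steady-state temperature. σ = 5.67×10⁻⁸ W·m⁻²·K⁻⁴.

At steady state, absorbed solar power + internal power = radiated power.
Absorbed: α·S·A_cross = 0.67·904·4.155 = 2516 W (cross-section πr²).
Total input = 2516 + 5350 = 7866 W.
Radiated: εσ·A_surf·T⁴ with A_surf = 4πr² = 16.62 m².
T⁴ = 7866/(0.39·5.67×10⁻⁸·16.62) = 2.141×10¹⁰ K⁴.

T ≈ 382 K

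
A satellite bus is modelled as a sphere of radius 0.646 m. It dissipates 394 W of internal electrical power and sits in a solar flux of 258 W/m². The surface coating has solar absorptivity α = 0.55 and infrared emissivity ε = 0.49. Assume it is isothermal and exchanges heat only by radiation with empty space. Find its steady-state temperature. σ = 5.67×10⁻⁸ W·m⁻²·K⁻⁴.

At steady state, absorbed solar power + internal power = radiated power.
Absorbed: α·S·A_cross = 0.55·258·1.311 = 186.0 W (cross-section πr²).
Total input = 186.0 + 394 = 580.0 W.
Radiated: εσ·A_surf·T⁴ with A_surf = 4πr² = 5.244 m².
T⁴ = 580.0/(0.49·5.67×10⁻⁸·5.244) = 3.981×10⁹ K⁴.

T ≈ 251 K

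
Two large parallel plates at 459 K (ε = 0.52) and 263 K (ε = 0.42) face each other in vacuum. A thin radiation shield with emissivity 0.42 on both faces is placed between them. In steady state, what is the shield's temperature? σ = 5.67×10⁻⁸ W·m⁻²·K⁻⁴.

In steady state the net flux on the hot side equals that on the cold side.
σ(T₁⁴−T_s⁴)/D₁ = σ(T_s⁴−T₂⁴)/D₂, with D₁ = 1/ε₁+1/ε_s−1 = 3.304, D₂ = 1/ε_s+1/ε₂−1 = 3.762.
Solve for T_s⁴: T_s⁴ = (D₂·T₁⁴ + D₁·T₂⁴)/(D₁+D₂) = 2.587×10¹⁰ K⁴.

T_s ≈ 401 K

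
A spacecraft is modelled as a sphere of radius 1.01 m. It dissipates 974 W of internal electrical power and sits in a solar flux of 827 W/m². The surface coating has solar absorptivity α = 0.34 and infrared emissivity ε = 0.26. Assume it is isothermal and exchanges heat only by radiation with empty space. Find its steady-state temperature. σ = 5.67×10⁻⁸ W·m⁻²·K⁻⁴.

T ≈ 316 K

At steady state, absorbed solar power + internal power = radiated power.
Absorbed: α·S·A_cross = 0.34·827·3.205 = 901.1 W (cross-section πr²).
Total input = 901.1 + 974 = 1875 W.
Radiated: εσ·A_surf·T⁴ with A_surf = 4πr² = 12.82 m².
T⁴ = 1875/(0.26·5.67×10⁻⁸·12.82) = 9.922×10⁹ K⁴.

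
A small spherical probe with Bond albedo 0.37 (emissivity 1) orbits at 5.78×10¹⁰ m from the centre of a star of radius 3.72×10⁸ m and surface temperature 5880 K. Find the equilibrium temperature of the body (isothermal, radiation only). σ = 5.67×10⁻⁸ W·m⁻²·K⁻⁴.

The star's surface emits σT_*⁴; at distance d the flux is S = σT_*⁴(R_*/d)².
S = 5.67×10⁻⁸·(5880)⁴·(3.72×10⁸/5.78×10¹⁰)² = 2808 W/m².
For an isothermal sphere T⁴ = (1−a)S/(4σ) = 7.799×10⁹ K⁴.

T ≈ 297 K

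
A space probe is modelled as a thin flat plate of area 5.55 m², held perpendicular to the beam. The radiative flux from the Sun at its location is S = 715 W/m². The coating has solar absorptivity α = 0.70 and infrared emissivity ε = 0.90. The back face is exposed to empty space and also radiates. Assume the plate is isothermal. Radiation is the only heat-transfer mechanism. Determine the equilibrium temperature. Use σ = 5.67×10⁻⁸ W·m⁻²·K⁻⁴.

At equilibrium, absorbed power = emitted power.
Absorbing cross-section = A = 5.550 m²; emitting surface = 2A = 11.10 m² (ratio 2).
αS·A_cross = εσ·A_surf·T⁴  ⇒  T⁴ = αS/(ε·2σ).
T⁴ = 0.700·715/(0.90·2·5.67×10⁻⁸) = 4.904×10⁹ K⁴.
T = (4.904×10⁹)^(1/4).

T ≈ 265 K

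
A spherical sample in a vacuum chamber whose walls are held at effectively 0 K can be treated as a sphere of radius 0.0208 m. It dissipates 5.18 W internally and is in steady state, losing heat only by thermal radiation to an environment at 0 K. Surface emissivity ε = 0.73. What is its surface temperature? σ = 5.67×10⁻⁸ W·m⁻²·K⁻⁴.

Steady state: internal power = radiated power, P = εσA T⁴.
Radiating area A = 4πr² = 0.005437 m².
T⁴ = P/(εσA) = 5.18/(0.73·5.67×10⁻⁸·0.005437) = 2.302×10¹⁰ K⁴.
T = (2.302×10¹⁰)^(1/4).

T ≈ 390 K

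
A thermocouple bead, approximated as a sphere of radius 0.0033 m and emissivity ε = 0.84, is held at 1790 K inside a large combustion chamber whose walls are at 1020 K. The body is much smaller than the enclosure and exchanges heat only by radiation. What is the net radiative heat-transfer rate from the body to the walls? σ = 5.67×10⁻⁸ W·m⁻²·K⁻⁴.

P_net ≈ 59.9 W

For a small grey body in a large enclosure: P_net = εσA(T_body⁴ − T_wall⁴).
A = 4πr² = 1.368×10⁻⁴ m²; T_body⁴ − T_wall⁴ = 1.027×10¹³ − 1.082×10¹² = 9.184×10¹² K⁴.
|P_net| = 0.84·5.67×10⁻⁸·1.368×10⁻⁴·9.184×10¹².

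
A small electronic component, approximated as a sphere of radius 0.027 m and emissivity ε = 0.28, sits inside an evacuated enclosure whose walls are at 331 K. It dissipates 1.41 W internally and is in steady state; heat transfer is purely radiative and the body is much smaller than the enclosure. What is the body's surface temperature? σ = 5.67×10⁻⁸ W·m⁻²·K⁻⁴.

For a small grey body in a large enclosure, net radiated power = εσA(T⁴ − T_w⁴).
Steady state: P = εσA(T⁴ − T_w⁴) with A = 4πr² = 0.009161 m².
T⁴ = P/(εσA) + T_w⁴ = 1.41/(0.28·5.67×10⁻⁸·0.009161) + (331)⁴
    = 9.695×10⁹ + 1.200×10¹⁰ = 2.170×10¹⁰ K⁴.

T ≈ 384 K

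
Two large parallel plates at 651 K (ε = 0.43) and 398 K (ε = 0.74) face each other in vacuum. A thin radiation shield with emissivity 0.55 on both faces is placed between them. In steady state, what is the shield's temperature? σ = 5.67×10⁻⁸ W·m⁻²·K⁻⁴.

T_s ≈ 545 K

In steady state the net flux on the hot side equals that on the cold side.
σ(T₁⁴−T_s⁴)/D₁ = σ(T_s⁴−T₂⁴)/D₂, with D₁ = 1/ε₁+1/ε_s−1 = 3.144, D₂ = 1/ε_s+1/ε₂−1 = 2.170.
Solve for T_s⁴: T_s⁴ = (D₂·T₁⁴ + D₁·T₂⁴)/(D₁+D₂) = 8.818×10¹⁰ K⁴.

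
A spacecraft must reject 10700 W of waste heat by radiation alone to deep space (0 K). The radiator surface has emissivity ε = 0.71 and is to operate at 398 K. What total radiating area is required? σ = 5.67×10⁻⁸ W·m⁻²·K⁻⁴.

P = εσA T⁴ ⇒ A = P/(εσT⁴).
T⁴ = 2.509×10¹⁰ K⁴.
A = 10700/(0.71 × 5.67×10⁻⁸ × 2.509×10¹⁰).

A ≈ 10.6 m²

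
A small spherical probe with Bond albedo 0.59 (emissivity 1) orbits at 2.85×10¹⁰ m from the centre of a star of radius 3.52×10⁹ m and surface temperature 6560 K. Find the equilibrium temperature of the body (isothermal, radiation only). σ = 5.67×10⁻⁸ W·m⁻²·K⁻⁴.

T ≈ 1300 K

The star's surface emits σT_*⁴; at distance d the flux is S = σT_*⁴(R_*/d)².
S = 5.67×10⁻⁸·(6560)⁴·(3.52×10⁹/2.85×10¹⁰)² = 1.602×10⁶ W/m².
For an isothermal sphere T⁴ = (1−a)S/(4σ) = 2.896×10¹² K⁴.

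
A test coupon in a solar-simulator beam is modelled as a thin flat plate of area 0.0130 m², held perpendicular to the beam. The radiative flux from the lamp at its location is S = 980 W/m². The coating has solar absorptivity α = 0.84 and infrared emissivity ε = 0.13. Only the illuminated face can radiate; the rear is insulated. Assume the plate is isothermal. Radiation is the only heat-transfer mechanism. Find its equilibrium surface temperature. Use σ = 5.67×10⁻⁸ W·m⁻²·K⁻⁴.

T ≈ 578 K

At equilibrium, absorbed power = emitted power.
Absorbing cross-section = A = 0.01300 m²; emitting surface = A = 0.01300 m² (ratio 1).
αS·A_cross = εσ·A_surf·T⁴  ⇒  T⁴ = αS/(ε·1σ).
T⁴ = 0.840·980/(0.13·1·5.67×10⁻⁸) = 1.117×10¹¹ K⁴.
T = (1.117×10¹¹)^(1/4).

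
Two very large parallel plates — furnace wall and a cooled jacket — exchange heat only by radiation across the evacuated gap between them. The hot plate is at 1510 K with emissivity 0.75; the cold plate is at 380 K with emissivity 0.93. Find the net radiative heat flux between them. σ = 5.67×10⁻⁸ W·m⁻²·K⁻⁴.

For two infinite grey parallel plates, q = σ(T₁⁴ − T₂⁴)/(1/ε₁ + 1/ε₂ − 1).
T₁⁴ − T₂⁴ = 5.199×10¹² − 2.085×10¹⁰ = 5.178×10¹² K⁴.
1/ε₁ + 1/ε₂ − 1 = 1.333 + 1.075 − 1 = 1.409.
q = 5.67×10⁻⁸ × 5.178×10¹² / 1.409.

q ≈ 2.08×10⁵ W/m²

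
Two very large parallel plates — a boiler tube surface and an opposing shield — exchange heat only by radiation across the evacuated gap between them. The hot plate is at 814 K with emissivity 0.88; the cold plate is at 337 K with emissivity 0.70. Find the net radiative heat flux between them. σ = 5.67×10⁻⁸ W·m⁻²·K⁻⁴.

For two infinite grey parallel plates, q = σ(T₁⁴ − T₂⁴)/(1/ε₁ + 1/ε₂ − 1).
T₁⁴ − T₂⁴ = 4.390×10¹¹ − 1.290×10¹⁰ = 4.261×10¹¹ K⁴.
1/ε₁ + 1/ε₂ − 1 = 1.136 + 1.429 − 1 = 1.565.
q = 5.67×10⁻⁸ × 4.261×10¹¹ / 1.565.

q ≈ 15400 W/m²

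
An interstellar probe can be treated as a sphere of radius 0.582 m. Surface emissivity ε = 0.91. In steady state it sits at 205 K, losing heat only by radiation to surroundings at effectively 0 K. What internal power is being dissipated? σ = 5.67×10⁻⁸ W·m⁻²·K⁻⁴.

P ≈ 388 W

Steady state: P = εσA T⁴.
A = 4πr² = 4.257 m²; T⁴ = (205)⁴ = 1.766×10⁹ K⁴.
P = 0.91 × 5.67×10⁻⁸ × 4.257 × 1.766×10⁹.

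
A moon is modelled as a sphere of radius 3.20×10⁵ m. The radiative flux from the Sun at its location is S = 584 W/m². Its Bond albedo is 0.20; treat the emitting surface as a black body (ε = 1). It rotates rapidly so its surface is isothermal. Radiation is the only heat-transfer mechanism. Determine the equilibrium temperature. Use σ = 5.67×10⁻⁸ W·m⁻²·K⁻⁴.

T ≈ 213 K

At equilibrium, absorbed power = emitted power.
Absorbing cross-section = πr² = 3.217×10¹¹ m²; emitting surface = 4πr² = 1.287×10¹² m² (ratio 4).
(1−a)S·A_cross = εσ·A_surf·T⁴  ⇒  T⁴ = (1−a)S/(4σ).
T⁴ = 0.800·584/(4·5.67×10⁻⁸) = 2.060×10⁹ K⁴.
T = (2.060×10⁹)^(1/4).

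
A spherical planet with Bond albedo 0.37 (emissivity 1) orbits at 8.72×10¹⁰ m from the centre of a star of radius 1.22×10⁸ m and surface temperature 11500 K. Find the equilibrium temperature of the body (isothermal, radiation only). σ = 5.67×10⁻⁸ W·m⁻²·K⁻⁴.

T ≈ 271 K

The star's surface emits σT_*⁴; at distance d the flux is S = σT_*⁴(R_*/d)².
S = 5.67×10⁻⁸·(11500)⁴·(1.22×10⁸/8.72×10¹⁰)² = 1941 W/m².
For an isothermal sphere T⁴ = (1−a)S/(4σ) = 5.392×10⁹ K⁴.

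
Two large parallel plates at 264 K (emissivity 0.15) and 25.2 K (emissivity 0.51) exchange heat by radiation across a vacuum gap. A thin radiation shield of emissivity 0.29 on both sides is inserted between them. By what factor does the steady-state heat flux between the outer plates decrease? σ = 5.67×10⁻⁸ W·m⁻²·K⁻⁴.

Without shield: q₀ = σΔ(T⁴)/(1/ε₁+1/ε₂−1) with denominator 7.627.
With shield the two gaps are in series; the resistances add: (1/ε₁+1/ε_s−1)+(1/ε_s+1/ε₂−1) = 9.115+4.409 = 13.52.
Heat-flux ratio q₀/q = 13.52/7.627.

factor ≈ 1.77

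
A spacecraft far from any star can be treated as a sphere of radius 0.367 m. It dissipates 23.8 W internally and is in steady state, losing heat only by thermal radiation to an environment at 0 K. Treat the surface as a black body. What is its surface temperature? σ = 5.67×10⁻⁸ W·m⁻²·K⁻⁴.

Steady state: internal power = radiated power, P = εσA T⁴.
Radiating area A = 4πr² = 1.693 m².
T⁴ = P/(εσA) = 23.8/(1.0·5.67×10⁻⁸·1.693) = 2.480×10⁸ K⁴.
T = (2.480×10⁸)^(1/4).

T ≈ 125 K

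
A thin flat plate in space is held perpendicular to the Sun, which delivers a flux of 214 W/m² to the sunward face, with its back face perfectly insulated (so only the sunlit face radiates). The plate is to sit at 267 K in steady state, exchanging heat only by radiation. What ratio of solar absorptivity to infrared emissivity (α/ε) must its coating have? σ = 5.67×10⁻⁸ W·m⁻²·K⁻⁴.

α/ε ≈ 1.35

Balance: αS·A = εσ·1A·T⁴ ⇒ α/ε = σT⁴/S.
α/ε = 5.67×10⁻⁸·(267)⁴/214 = 5.67×10⁻⁸·5.082×10⁹/214.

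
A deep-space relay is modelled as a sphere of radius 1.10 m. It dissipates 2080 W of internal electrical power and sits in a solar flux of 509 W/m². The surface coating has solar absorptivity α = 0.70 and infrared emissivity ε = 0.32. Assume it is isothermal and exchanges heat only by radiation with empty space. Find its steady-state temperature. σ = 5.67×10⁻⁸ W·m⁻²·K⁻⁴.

T ≈ 334 K

At steady state, absorbed solar power + internal power = radiated power.
Absorbed: α·S·A_cross = 0.70·509·3.801 = 1354 W (cross-section πr²).
Total input = 1354 + 2080 = 3434 W.
Radiated: εσ·A_surf·T⁴ with A_surf = 4πr² = 15.21 m².
T⁴ = 3434/(0.32·5.67×10⁻⁸·15.21) = 1.245×10¹⁰ K⁴.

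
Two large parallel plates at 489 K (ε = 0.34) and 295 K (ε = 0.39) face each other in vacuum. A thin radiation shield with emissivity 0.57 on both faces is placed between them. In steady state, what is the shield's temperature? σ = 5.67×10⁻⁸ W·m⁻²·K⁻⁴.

In steady state the net flux on the hot side equals that on the cold side.
σ(T₁⁴−T_s⁴)/D₁ = σ(T_s⁴−T₂⁴)/D₂, with D₁ = 1/ε₁+1/ε_s−1 = 3.696, D₂ = 1/ε_s+1/ε₂−1 = 3.318.
Solve for T_s⁴: T_s⁴ = (D₂·T₁⁴ + D₁·T₂⁴)/(D₁+D₂) = 3.104×10¹⁰ K⁴.

T_s ≈ 420 K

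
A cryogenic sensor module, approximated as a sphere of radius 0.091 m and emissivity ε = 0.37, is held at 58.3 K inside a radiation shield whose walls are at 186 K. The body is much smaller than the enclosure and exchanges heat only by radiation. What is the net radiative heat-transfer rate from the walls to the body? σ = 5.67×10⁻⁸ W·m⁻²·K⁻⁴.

P_net ≈ 2.59 W

For a small grey body in a large enclosure: P_net = εσA(T_body⁴ − T_wall⁴).
A = 4πr² = 0.1041 m²; T_body⁴ − T_wall⁴ = 1.155×10⁷ − 1.197×10⁹ = -1.185×10⁹ K⁴.
|P_net| = 0.37·5.67×10⁻⁸·0.1041·1.185×10⁹.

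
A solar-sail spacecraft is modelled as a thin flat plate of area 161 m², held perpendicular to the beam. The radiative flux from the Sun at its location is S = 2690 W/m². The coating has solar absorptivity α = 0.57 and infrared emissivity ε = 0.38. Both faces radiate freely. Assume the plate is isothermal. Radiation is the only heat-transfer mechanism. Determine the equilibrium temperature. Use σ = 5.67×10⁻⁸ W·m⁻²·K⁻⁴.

T ≈ 434 K

At equilibrium, absorbed power = emitted power.
Absorbing cross-section = A = 161.0 m²; emitting surface = 2A = 322.0 m² (ratio 2).
αS·A_cross = εσ·A_surf·T⁴  ⇒  T⁴ = αS/(ε·2σ).
T⁴ = 0.570·2690/(0.38·2·5.67×10⁻⁸) = 3.558×10¹⁰ K⁴.
T = (3.558×10¹⁰)^(1/4).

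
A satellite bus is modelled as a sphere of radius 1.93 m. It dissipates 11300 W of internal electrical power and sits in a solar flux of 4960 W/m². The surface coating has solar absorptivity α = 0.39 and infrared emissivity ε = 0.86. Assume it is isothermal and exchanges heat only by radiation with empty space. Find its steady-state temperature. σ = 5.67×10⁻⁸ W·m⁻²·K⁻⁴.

T ≈ 349 K

At steady state, absorbed solar power + internal power = radiated power.
Absorbed: α·S·A_cross = 0.39·4960·11.70 = 22640 W (cross-section πr²).
Total input = 22640 + 11300 = 33940 W.
Radiated: εσ·A_surf·T⁴ with A_surf = 4πr² = 46.81 m².
T⁴ = 33940/(0.86·5.67×10⁻⁸·46.81) = 1.487×10¹⁰ K⁴.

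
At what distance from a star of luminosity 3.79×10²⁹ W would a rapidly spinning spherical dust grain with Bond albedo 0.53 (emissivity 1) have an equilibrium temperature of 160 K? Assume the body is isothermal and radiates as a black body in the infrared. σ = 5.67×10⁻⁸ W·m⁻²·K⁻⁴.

For an isothermal black-emitting sphere, (1−a)S·πr² = σ·4πr²·T⁴ ⇒ S = 4σT⁴/(1−a).
S = 4·5.67×10⁻⁸·(160)⁴/0.470 = 316.2 W/m².
Flux falls as S = L/(4πd²), so d = √(L/(4πS)) = √(3.79×10²⁹/(4π·316.2)).

d ≈ 9.77×10¹² m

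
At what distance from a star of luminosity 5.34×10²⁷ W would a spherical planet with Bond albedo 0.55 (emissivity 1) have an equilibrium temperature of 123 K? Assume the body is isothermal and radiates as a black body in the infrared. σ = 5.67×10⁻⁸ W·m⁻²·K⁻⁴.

For an isothermal black-emitting sphere, (1−a)S·πr² = σ·4πr²·T⁴ ⇒ S = 4σT⁴/(1−a).
S = 4·5.67×10⁻⁸·(123)⁴/0.450 = 115.4 W/m².
Flux falls as S = L/(4πd²), so d = √(L/(4πS)) = √(5.34×10²⁷/(4π·115.4)).

d ≈ 1.92×10¹² m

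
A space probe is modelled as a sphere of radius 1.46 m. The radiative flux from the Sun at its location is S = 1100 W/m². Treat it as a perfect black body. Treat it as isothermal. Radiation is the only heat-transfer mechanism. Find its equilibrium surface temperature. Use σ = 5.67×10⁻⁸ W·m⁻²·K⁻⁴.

T ≈ 264 K

At equilibrium, absorbed power = emitted power.
Absorbing cross-section = πr² = 6.697 m²; emitting surface = 4πr² = 26.79 m² (ratio 4).
S·A_cross = εσ·A_surf·T⁴  ⇒  T⁴ = S/(4σ).
T⁴ = 1.00·1100/(4·5.67×10⁻⁸) = 4.850×10⁹ K⁴.
T = (4.850×10⁹)^(1/4).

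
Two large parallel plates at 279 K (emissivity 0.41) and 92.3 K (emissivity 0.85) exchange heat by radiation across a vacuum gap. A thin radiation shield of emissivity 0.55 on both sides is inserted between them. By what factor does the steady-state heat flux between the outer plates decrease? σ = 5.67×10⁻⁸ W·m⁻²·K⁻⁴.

Without shield: q₀ = σΔ(T⁴)/(1/ε₁+1/ε₂−1) with denominator 2.615.
With shield the two gaps are in series; the resistances add: (1/ε₁+1/ε_s−1)+(1/ε_s+1/ε₂−1) = 3.257+1.995 = 5.252.
Heat-flux ratio q₀/q = 5.252/2.615.

factor ≈ 2.01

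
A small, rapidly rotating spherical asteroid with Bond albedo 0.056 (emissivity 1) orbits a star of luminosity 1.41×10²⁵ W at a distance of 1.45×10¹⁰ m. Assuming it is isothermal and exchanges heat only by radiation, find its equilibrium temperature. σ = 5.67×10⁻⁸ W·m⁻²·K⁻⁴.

First find the stellar flux at distance d: S = L/(4πd²) = 1.41×10²⁵/(4π·(1.45×10¹⁰)²) = 5337 W/m².
For an isothermal sphere, absorbed (1−a)S·πr² = emitted σ·4πr²·T⁴, so T⁴ = (1−a)S/(4σ).
T⁴ = 0.944·5337/(4·5.67×10⁻⁸) = 2.221×10¹⁰ K⁴.

T ≈ 386 K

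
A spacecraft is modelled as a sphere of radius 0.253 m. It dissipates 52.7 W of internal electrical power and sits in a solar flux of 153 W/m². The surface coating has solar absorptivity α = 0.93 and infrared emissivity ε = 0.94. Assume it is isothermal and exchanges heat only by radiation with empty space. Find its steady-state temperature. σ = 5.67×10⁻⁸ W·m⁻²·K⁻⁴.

At steady state, absorbed solar power + internal power = radiated power.
Absorbed: α·S·A_cross = 0.93·153·0.2011 = 28.61 W (cross-section πr²).
Total input = 28.61 + 52.7 = 81.31 W.
Radiated: εσ·A_surf·T⁴ with A_surf = 4πr² = 0.8044 m².
T⁴ = 81.31/(0.94·5.67×10⁻⁸·0.8044) = 1.897×10⁹ K⁴.

T ≈ 209 K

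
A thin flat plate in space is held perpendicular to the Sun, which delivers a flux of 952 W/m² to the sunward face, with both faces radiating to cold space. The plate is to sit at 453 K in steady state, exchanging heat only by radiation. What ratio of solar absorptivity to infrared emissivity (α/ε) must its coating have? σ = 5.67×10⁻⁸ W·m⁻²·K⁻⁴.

Balance: αS·A = εσ·2A·T⁴ ⇒ α/ε = 2σT⁴/S.
α/ε = 2·5.67×10⁻⁸·(453)⁴/952 = 2·5.67×10⁻⁸·4.211×10¹⁰/952.

α/ε ≈ 5.02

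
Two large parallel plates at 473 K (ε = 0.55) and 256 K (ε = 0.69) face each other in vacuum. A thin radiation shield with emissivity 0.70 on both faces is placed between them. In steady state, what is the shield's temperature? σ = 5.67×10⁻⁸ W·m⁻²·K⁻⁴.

T_s ≈ 398 K

In steady state the net flux on the hot side equals that on the cold side.
σ(T₁⁴−T_s⁴)/D₁ = σ(T_s⁴−T₂⁴)/D₂, with D₁ = 1/ε₁+1/ε_s−1 = 2.247, D₂ = 1/ε_s+1/ε₂−1 = 1.878.
Solve for T_s⁴: T_s⁴ = (D₂·T₁⁴ + D₁·T₂⁴)/(D₁+D₂) = 2.513×10¹⁰ K⁴.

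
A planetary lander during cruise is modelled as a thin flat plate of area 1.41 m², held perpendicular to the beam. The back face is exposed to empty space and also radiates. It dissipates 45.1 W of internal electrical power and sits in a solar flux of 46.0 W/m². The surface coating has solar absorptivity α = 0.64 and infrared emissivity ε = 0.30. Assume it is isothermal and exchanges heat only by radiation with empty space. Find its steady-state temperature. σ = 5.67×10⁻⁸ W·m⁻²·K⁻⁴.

At steady state, absorbed solar power + internal power = radiated power.
Absorbed: α·S·A_cross = 0.64·46.0·1.410 = 41.51 W (cross-section A).
Total input = 41.51 + 45.1 = 86.61 W.
Radiated: εσ·A_surf·T⁴ with A_surf = 2A = 2.820 m².
T⁴ = 86.61/(0.30·5.67×10⁻⁸·2.820) = 1.806×10⁹ K⁴.

T ≈ 206 K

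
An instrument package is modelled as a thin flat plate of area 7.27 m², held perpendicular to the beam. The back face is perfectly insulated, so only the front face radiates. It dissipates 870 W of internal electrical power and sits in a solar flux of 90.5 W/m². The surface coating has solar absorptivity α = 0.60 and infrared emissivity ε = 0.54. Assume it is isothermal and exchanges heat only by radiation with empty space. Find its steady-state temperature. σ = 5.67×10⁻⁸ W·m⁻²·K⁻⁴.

At steady state, absorbed solar power + internal power = radiated power.
Absorbed: α·S·A_cross = 0.60·90.5·7.270 = 394.8 W (cross-section A).
Total input = 394.8 + 870 = 1265 W.
Radiated: εσ·A_surf·T⁴ with A_surf = A = 7.270 m².
T⁴ = 1265/(0.54·5.67×10⁻⁸·7.270) = 5.682×10⁹ K⁴.

T ≈ 275 K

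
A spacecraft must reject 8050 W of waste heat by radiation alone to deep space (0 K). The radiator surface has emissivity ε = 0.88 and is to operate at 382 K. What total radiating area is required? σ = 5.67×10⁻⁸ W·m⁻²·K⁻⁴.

A ≈ 7.58 m²

P = εσA T⁴ ⇒ A = P/(εσT⁴).
T⁴ = 2.129×10¹⁰ K⁴.
A = 8050/(0.88 × 5.67×10⁻⁸ × 2.129×10¹⁰).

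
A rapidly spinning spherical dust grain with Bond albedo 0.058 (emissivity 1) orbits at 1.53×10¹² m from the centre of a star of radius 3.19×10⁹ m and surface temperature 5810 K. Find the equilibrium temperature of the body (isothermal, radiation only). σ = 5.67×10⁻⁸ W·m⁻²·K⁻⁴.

The star's surface emits σT_*⁴; at distance d the flux is S = σT_*⁴(R_*/d)².
S = 5.67×10⁻⁸·(5810)⁴·(3.19×10⁹/1.53×10¹²)² = 280.9 W/m².
For an isothermal sphere T⁴ = (1−a)S/(4σ) = 1.167×10⁹ K⁴.

T ≈ 185 K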